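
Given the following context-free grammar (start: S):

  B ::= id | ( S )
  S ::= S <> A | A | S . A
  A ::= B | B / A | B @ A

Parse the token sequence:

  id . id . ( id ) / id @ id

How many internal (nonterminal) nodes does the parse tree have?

[S [S [S [A [B id]]] . [A [B id]]] . [A [B ( [S [A [B id]]] )] / [A [B id] @ [A [B id]]]]]

16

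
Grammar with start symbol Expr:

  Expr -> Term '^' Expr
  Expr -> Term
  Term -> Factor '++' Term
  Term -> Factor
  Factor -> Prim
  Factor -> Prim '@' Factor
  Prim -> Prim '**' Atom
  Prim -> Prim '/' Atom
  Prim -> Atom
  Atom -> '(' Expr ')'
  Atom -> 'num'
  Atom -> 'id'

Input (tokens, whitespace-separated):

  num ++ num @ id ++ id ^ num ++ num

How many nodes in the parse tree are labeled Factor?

[Expr [Term [Factor [Prim [Atom num]]] ++ [Term [Factor [Prim [Atom num]] @ [Factor [Prim [Atom id]]]] ++ [Term [Factor [Prim [Atom id]]]]]] ^ [Expr [Term [Factor [Prim [Atom num]]] ++ [Term [Factor [Prim [Atom num]]]]]]]

6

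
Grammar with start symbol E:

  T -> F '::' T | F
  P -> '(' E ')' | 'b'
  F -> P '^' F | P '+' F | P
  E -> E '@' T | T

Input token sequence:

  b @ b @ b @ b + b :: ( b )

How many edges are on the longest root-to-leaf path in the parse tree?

[E [E [E [E [T [F [P b]]]] @ [T [F [P b]]]] @ [T [F [P b]]]] @ [T [F [P b] + [F [P b]]] :: [T [F [P ( [E [T [F [P b]]]] )]]]]]

9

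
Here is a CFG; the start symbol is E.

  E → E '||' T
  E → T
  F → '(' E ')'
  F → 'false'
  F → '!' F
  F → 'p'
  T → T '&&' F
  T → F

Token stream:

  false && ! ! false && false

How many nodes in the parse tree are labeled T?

3

[E [T [T [T [F false]] && [F ! [F ! [F false]]]] && [F false]]]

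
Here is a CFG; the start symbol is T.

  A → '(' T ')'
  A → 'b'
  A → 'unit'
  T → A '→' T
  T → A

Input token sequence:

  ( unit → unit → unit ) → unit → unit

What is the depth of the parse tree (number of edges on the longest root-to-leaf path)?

6

[T [A ( [T [A unit] → [T [A unit] → [T [A unit]]]] )] → [T [A unit] → [T [A unit]]]]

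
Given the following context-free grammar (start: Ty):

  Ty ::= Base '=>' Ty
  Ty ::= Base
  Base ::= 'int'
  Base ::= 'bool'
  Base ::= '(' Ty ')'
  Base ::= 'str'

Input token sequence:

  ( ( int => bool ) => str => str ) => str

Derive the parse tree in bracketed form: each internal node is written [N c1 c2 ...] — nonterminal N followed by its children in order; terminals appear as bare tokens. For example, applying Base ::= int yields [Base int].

Ty
Base => Ty
( Ty ) => Ty
( Base => Ty ) => Ty
( ( Ty ) => Ty ) => Ty
( ( Base => Ty ) => Ty ) => Ty
( ( int => Ty ) => Ty ) => Ty
( ( int => Base ) => Ty ) => Ty
( ( int => bool ) => Ty ) => Ty
( ( int => bool ) => Base => Ty ) => Ty
( ( int => bool ) => str => Ty ) => Ty
( ( int => bool ) => str => Base ) => Ty
( ( int => bool ) => str => str ) => Ty
( ( int => bool ) => str => str ) => Base
( ( int => bool ) => str => str ) => str

[Ty [Base ( [Ty [Base ( [Ty [Base int] => [Ty [Base bool]]] )] => [Ty [Base str] => [Ty [Base str]]]] )] => [Ty [Base str]]]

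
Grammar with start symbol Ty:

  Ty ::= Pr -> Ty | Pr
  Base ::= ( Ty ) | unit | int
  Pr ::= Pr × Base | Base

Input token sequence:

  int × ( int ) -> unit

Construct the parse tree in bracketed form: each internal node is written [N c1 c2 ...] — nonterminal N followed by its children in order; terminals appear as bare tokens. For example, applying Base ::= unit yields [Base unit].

Ty
Pr -> Ty
Pr × Base -> Ty
Base × Base -> Ty
int × Base -> Ty
int × ( Ty ) -> Ty
int × ( Pr ) -> Ty
int × ( Base ) -> Ty
int × ( int ) -> Ty
int × ( int ) -> Pr
int × ( int ) -> Base
int × ( int ) -> unit

[Ty [Pr [Pr [Base int]] × [Base ( [Ty [Pr [Base int]]] )]] -> [Ty [Pr [Base unit]]]]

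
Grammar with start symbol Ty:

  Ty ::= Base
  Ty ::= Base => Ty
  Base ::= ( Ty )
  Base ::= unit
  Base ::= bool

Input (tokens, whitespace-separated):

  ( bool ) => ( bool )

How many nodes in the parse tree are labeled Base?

4

[Ty [Base ( [Ty [Base bool]] )] => [Ty [Base ( [Ty [Base bool]] )]]]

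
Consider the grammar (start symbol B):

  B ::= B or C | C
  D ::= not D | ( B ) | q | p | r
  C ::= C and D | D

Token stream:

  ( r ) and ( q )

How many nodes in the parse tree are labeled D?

4

[B [C [C [D ( [B [C [D r]]] )]] and [D ( [B [C [D q]]] )]]]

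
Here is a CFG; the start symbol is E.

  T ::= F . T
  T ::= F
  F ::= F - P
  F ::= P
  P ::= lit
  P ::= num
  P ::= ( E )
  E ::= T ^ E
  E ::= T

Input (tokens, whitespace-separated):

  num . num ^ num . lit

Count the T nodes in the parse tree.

4

[E [T [F [P num]] . [T [F [P num]]]] ^ [E [T [F [P num]] . [T [F [P lit]]]]]]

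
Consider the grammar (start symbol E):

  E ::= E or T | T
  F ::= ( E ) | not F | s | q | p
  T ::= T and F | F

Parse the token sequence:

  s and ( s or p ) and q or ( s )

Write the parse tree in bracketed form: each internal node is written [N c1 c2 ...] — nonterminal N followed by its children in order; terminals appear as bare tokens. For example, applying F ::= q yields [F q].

E
E or T
T or T
T and F or T
T and F and F or T
F and F and F or T
s and F and F or T
s and ( E ) and F or T
s and ( E or T ) and F or T
s and ( T or T ) and F or T
s and ( F or T ) and F or T
s and ( s or T ) and F or T
s and ( s or F ) and F or T
s and ( s or p ) and F or T
s and ( s or p ) and q or T
s and ( s or p ) and q or F
s and ( s or p ) and q or ( E )
s and ( s or p ) and q or ( T )
s and ( s or p ) and q or ( F )
s and ( s or p ) and q or ( s )

[E [E [T [T [T [F s]] and [F ( [E [E [T [F s]]] or [T [F p]]] )]] and [F q]]] or [T [F ( [E [T [F s]]] )]]]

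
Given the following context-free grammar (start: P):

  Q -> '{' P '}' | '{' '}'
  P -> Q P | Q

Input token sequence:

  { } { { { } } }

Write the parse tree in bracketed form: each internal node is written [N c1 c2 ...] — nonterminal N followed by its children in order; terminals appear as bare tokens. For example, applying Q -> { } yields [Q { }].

[P [Q { }] [P [Q { [P [Q { [P [Q { }]] }]] }]]]

P
Q P
{ } P
{ } Q
{ } { P }
{ } { Q }
{ } { { P } }
{ } { { Q } }
{ } { { { } } }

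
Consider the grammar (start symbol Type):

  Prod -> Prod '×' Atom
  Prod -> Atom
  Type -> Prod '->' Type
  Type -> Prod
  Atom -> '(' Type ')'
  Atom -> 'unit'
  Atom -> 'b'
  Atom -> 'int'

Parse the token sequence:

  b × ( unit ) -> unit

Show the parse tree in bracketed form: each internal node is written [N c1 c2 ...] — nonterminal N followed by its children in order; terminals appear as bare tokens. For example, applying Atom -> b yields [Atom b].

Type
Prod -> Type
Prod × Atom -> Type
Atom × Atom -> Type
b × Atom -> Type
b × ( Type ) -> Type
b × ( Prod ) -> Type
b × ( Atom ) -> Type
b × ( unit ) -> Type
b × ( unit ) -> Prod
b × ( unit ) -> Atom
b × ( unit ) -> unit

[Type [Prod [Prod [Atom b]] × [Atom ( [Type [Prod [Atom unit]]] )]] -> [Type [Prod [Atom unit]]]]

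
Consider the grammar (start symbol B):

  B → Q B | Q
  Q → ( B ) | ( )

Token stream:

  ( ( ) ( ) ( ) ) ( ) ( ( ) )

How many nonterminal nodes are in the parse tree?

[B [Q ( [B [Q ( )] [B [Q ( )] [B [Q ( )]]]] )] [B [Q ( )] [B [Q ( [B [Q ( )]] )]]]]

14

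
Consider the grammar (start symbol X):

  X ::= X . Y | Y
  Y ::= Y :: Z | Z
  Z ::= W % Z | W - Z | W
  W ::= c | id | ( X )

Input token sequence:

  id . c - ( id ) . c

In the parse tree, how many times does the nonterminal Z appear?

5

[X [X [X [Y [Z [W id]]]] . [Y [Z [W c] - [Z [W ( [X [Y [Z [W id]]]] )]]]]] . [Y [Z [W c]]]]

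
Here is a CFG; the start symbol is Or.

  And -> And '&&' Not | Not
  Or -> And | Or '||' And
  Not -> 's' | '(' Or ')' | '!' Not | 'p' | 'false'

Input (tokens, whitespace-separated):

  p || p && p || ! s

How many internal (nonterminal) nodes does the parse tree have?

12

[Or [Or [Or [And [Not p]]] || [And [And [Not p]] && [Not p]]] || [And [Not ! [Not s]]]]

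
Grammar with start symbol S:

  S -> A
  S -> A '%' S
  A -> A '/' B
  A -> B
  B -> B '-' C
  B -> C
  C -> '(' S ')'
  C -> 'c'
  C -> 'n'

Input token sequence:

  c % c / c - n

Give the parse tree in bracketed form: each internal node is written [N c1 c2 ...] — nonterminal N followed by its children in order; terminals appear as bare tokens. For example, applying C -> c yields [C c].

S
A % S
B % S
C % S
c % S
c % A
c % A / B
c % B / B
c % C / B
c % c / B
c % c / B - C
c % c / C - C
c % c / c - C
c % c / c - n

[S [A [B [C c]]] % [S [A [A [B [C c]]] / [B [B [C c]] - [C n]]]]]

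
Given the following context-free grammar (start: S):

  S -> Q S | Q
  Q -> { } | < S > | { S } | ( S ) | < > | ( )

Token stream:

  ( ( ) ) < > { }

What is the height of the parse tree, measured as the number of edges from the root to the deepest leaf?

[S [Q ( [S [Q ( )]] )] [S [Q < >] [S [Q { }]]]]

4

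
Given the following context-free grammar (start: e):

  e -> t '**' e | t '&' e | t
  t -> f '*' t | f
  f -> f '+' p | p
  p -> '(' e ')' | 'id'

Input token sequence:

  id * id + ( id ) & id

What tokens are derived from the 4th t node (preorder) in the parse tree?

id

[e [t [f [p id]] * [t [f [f [p id]] + [p ( [e [t [f [p id]]]] )]]]] & [e [t [f [p id]]]]]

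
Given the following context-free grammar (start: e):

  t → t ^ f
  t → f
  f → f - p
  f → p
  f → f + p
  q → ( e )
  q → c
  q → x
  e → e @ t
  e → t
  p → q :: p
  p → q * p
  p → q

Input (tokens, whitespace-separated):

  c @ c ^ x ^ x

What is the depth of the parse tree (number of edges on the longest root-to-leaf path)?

7

[e [e [t [f [p [q c]]]]] @ [t [t [t [f [p [q c]]]] ^ [f [p [q x]]]] ^ [f [p [q x]]]]]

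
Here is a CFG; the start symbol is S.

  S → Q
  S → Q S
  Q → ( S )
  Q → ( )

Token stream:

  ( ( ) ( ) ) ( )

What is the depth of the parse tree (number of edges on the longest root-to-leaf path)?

[S [Q ( [S [Q ( )] [S [Q ( )]]] )] [S [Q ( )]]]

5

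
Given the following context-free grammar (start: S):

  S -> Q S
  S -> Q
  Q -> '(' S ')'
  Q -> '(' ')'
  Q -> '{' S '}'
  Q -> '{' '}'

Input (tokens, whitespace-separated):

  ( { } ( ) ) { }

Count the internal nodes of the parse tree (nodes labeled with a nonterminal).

[S [Q ( [S [Q { }] [S [Q ( )]]] )] [S [Q { }]]]

8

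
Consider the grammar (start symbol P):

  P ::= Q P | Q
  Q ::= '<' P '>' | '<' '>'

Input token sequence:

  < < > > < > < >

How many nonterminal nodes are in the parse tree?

[P [Q < [P [Q < >]] >] [P [Q < >] [P [Q < >]]]]

8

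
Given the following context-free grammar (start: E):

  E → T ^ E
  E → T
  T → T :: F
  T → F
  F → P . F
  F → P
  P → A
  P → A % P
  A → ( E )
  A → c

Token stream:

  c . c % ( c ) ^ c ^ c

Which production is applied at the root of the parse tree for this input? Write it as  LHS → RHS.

E → T ^ E

[E [T [F [P [A c]] . [F [P [A c] % [P [A ( [E [T [F [P [A c]]]]] )]]]]]] ^ [E [T [F [P [A c]]]] ^ [E [T [F [P [A c]]]]]]]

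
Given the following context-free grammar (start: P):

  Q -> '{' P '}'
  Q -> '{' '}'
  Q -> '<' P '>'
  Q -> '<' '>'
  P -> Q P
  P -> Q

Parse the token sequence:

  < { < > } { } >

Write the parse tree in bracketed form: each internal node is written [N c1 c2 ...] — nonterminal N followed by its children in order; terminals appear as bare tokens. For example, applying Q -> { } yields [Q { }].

[P [Q < [P [Q { [P [Q < >]] }] [P [Q { }]]] >]]

P
Q
< P >
< Q P >
< { P } P >
< { Q } P >
< { < > } P >
< { < > } Q >
< { < > } { } >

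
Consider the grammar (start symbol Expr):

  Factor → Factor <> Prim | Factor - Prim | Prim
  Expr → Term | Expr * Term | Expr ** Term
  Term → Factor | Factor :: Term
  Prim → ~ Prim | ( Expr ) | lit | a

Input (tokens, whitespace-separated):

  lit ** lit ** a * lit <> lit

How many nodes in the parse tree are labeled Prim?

5

[Expr [Expr [Expr [Expr [Term [Factor [Prim lit]]]] ** [Term [Factor [Prim lit]]]] ** [Term [Factor [Prim a]]]] * [Term [Factor [Factor [Prim lit]] <> [Prim lit]]]]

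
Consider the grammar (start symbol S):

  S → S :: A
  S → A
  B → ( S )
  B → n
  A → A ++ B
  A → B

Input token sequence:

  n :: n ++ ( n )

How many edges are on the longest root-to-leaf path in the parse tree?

[S [S [A [B n]]] :: [A [A [B n]] ++ [B ( [S [A [B n]]] )]]]

6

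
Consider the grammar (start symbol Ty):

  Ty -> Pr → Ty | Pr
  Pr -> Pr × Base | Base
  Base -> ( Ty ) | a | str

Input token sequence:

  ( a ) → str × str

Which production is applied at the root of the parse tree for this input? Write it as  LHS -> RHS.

Ty -> Pr → Ty

[Ty [Pr [Base ( [Ty [Pr [Base a]]] )]] → [Ty [Pr [Pr [Base str]] × [Base str]]]]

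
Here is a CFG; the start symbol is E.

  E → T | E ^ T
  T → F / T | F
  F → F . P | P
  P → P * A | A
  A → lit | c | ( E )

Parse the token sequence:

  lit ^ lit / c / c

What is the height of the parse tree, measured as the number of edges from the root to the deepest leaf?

[E [E [T [F [P [A lit]]]]] ^ [T [F [P [A lit]]] / [T [F [P [A c]]] / [T [F [P [A c]]]]]]]

7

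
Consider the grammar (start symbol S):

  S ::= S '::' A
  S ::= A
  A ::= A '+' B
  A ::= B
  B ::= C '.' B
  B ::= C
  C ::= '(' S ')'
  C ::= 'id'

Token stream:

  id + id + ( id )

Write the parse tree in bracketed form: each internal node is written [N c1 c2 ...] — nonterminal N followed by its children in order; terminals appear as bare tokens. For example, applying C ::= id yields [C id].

S
A
A + B
A + B + B
B + B + B
C + B + B
id + B + B
id + C + B
id + id + B
id + id + C
id + id + ( S )
id + id + ( A )
id + id + ( B )
id + id + ( C )
id + id + ( id )

[S [A [A [A [B [C id]]] + [B [C id]]] + [B [C ( [S [A [B [C id]]]] )]]]]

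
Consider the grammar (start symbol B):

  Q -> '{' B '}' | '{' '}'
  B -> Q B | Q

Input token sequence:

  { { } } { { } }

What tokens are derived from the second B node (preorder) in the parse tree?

[B [Q { [B [Q { }]] }] [B [Q { [B [Q { }]] }]]]

{ }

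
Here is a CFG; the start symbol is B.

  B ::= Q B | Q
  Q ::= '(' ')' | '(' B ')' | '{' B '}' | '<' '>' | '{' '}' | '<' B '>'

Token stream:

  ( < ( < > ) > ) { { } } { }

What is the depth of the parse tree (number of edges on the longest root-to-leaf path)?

[B [Q ( [B [Q < [B [Q ( [B [Q < >]] )]] >]] )] [B [Q { [B [Q { }]] }] [B [Q { }]]]]

8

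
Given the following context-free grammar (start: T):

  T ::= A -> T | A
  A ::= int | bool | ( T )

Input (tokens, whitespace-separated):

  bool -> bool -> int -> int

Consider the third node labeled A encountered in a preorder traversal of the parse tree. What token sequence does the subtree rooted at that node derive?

[T [A bool] -> [T [A bool] -> [T [A int] -> [T [A int]]]]]

int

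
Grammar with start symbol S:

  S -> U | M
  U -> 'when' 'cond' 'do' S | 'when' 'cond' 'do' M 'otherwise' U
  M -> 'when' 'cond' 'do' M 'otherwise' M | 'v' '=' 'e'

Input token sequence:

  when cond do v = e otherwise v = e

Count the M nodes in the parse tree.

3

[S [M when cond do [M v = e] otherwise [M v = e]]]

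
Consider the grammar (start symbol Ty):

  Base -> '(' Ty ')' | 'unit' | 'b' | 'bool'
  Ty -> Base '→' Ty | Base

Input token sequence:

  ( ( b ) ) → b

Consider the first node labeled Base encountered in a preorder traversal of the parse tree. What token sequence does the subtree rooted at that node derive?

[Ty [Base ( [Ty [Base ( [Ty [Base b]] )]] )] → [Ty [Base b]]]

( ( b ) )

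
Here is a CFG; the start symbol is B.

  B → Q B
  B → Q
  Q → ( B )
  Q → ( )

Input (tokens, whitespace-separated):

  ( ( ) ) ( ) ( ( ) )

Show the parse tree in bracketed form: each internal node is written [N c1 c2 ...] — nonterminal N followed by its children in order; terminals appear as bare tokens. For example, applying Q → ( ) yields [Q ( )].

B
Q B
( B ) B
( Q ) B
( ( ) ) B
( ( ) ) Q B
( ( ) ) ( ) B
( ( ) ) ( ) Q
( ( ) ) ( ) ( B )
( ( ) ) ( ) ( Q )
( ( ) ) ( ) ( ( ) )

[B [Q ( [B [Q ( )]] )] [B [Q ( )] [B [Q ( [B [Q ( )]] )]]]]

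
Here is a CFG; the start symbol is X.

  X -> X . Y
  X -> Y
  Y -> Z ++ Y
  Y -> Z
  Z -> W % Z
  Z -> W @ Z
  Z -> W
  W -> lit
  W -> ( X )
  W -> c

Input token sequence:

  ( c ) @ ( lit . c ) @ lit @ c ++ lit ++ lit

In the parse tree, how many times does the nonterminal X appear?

4

[X [Y [Z [W ( [X [Y [Z [W c]]]] )] @ [Z [W ( [X [X [Y [Z [W lit]]]] . [Y [Z [W c]]]] )] @ [Z [W lit] @ [Z [W c]]]]] ++ [Y [Z [W lit]] ++ [Y [Z [W lit]]]]]]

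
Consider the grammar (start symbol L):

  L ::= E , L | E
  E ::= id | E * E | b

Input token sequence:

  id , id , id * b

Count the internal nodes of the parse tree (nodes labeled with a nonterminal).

8

[L [E id] , [L [E id] , [L [E [E id] * [E b]]]]]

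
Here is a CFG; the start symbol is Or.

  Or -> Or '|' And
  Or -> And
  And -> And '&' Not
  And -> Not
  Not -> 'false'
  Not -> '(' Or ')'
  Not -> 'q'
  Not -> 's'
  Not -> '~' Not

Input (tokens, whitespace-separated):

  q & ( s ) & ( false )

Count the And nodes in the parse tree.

5

[Or [And [And [And [Not q]] & [Not ( [Or [And [Not s]]] )]] & [Not ( [Or [And [Not false]]] )]]]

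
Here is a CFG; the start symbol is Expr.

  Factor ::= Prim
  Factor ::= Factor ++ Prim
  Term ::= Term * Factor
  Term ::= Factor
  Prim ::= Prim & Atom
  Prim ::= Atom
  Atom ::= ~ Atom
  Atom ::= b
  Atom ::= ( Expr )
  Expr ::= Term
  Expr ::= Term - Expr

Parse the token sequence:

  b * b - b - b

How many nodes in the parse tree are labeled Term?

[Expr [Term [Term [Factor [Prim [Atom b]]]] * [Factor [Prim [Atom b]]]] - [Expr [Term [Factor [Prim [Atom b]]]] - [Expr [Term [Factor [Prim [Atom b]]]]]]]

4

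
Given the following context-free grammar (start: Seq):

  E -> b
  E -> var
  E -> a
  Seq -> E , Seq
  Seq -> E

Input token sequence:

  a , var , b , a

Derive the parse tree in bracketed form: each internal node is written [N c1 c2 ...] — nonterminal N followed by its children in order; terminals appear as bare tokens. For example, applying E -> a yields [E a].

Seq
E , Seq
a , Seq
a , E , Seq
a , var , Seq
a , var , E , Seq
a , var , b , Seq
a , var , b , E
a , var , b , a

[Seq [E a] , [Seq [E var] , [Seq [E b] , [Seq [E a]]]]]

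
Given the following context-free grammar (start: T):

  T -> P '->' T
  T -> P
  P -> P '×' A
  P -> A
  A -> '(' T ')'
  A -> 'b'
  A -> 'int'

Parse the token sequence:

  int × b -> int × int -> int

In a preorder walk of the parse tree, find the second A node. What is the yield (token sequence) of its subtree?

[T [P [P [A int]] × [A b]] -> [T [P [P [A int]] × [A int]] -> [T [P [A int]]]]]

b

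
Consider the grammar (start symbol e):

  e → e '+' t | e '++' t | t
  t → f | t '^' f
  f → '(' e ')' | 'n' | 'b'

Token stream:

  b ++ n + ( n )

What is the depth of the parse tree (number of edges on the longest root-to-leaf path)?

6

[e [e [e [t [f b]]] ++ [t [f n]]] + [t [f ( [e [t [f n]]] )]]]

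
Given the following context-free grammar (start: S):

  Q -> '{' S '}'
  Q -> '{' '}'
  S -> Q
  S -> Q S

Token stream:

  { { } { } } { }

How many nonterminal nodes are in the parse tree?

8

[S [Q { [S [Q { }] [S [Q { }]]] }] [S [Q { }]]]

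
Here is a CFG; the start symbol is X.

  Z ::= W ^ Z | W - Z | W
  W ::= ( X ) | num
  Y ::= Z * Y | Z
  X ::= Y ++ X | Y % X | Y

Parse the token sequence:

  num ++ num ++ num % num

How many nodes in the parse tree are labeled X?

[X [Y [Z [W num]]] ++ [X [Y [Z [W num]]] ++ [X [Y [Z [W num]]] % [X [Y [Z [W num]]]]]]]

4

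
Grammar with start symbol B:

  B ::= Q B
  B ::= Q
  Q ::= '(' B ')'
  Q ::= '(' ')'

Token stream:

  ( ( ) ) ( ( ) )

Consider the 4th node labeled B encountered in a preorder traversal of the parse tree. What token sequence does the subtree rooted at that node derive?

( )

[B [Q ( [B [Q ( )]] )] [B [Q ( [B [Q ( )]] )]]]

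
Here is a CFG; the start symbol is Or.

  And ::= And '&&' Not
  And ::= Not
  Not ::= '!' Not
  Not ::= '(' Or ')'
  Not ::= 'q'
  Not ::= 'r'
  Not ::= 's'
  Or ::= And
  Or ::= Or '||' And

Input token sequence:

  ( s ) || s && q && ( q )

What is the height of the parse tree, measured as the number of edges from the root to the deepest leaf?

7

[Or [Or [And [Not ( [Or [And [Not s]]] )]]] || [And [And [And [Not s]] && [Not q]] && [Not ( [Or [And [Not q]]] )]]]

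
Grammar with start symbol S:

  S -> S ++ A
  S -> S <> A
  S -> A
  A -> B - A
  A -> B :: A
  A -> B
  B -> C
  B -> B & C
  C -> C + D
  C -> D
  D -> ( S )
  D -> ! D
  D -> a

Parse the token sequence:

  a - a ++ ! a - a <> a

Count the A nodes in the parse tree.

[S [S [S [A [B [C [D a]]] - [A [B [C [D a]]]]]] ++ [A [B [C [D ! [D a]]]] - [A [B [C [D a]]]]]] <> [A [B [C [D a]]]]]

5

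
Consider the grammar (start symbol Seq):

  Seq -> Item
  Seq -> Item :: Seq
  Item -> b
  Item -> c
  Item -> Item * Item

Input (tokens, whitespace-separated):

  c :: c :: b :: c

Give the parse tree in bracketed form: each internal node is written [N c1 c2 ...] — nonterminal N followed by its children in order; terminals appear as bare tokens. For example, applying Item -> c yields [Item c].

Seq
Item :: Seq
c :: Seq
c :: Item :: Seq
c :: c :: Seq
c :: c :: Item :: Seq
c :: c :: b :: Seq
c :: c :: b :: Item
c :: c :: b :: c

[Seq [Item c] :: [Seq [Item c] :: [Seq [Item b] :: [Seq [Item c]]]]]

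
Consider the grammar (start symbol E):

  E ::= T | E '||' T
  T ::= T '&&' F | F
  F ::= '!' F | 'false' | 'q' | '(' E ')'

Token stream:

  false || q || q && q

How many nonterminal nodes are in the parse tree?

[E [E [E [T [F false]]] || [T [F q]]] || [T [T [F q]] && [F q]]]

11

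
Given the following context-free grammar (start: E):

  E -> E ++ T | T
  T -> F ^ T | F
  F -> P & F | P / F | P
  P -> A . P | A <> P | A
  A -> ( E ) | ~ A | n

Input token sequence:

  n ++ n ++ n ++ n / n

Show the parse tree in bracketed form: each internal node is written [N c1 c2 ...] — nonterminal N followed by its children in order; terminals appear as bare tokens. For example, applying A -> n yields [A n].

E
E ++ T
E ++ T ++ T
E ++ T ++ T ++ T
T ++ T ++ T ++ T
F ++ T ++ T ++ T
P ++ T ++ T ++ T
A ++ T ++ T ++ T
n ++ T ++ T ++ T
n ++ F ++ T ++ T
n ++ P ++ T ++ T
n ++ A ++ T ++ T
n ++ n ++ T ++ T
n ++ n ++ F ++ T
n ++ n ++ P ++ T
n ++ n ++ A ++ T
n ++ n ++ n ++ T
n ++ n ++ n ++ F
n ++ n ++ n ++ P / F
n ++ n ++ n ++ A / F
n ++ n ++ n ++ n / F
n ++ n ++ n ++ n / P
n ++ n ++ n ++ n / A
n ++ n ++ n ++ n / n

[E [E [E [E [T [F [P [A n]]]]] ++ [T [F [P [A n]]]]] ++ [T [F [P [A n]]]]] ++ [T [F [P [A n]] / [F [P [A n]]]]]]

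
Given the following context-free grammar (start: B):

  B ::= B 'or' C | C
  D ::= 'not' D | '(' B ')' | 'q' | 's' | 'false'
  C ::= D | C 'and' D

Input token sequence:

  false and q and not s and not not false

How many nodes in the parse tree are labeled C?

[B [C [C [C [C [D false]] and [D q]] and [D not [D s]]] and [D not [D not [D false]]]]]

4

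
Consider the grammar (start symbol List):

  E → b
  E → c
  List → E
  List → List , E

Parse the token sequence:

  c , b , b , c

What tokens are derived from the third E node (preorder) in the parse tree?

b

[List [List [List [List [E c]] , [E b]] , [E b]] , [E c]]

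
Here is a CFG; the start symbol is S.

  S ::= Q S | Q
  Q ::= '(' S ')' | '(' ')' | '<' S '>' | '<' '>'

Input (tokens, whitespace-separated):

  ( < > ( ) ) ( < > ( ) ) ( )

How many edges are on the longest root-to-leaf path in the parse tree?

6

[S [Q ( [S [Q < >] [S [Q ( )]]] )] [S [Q ( [S [Q < >] [S [Q ( )]]] )] [S [Q ( )]]]]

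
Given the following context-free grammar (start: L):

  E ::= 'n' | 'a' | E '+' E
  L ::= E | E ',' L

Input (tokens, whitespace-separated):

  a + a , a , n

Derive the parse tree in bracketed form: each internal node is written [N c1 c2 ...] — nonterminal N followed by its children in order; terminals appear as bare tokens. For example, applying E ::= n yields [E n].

[L [E [E a] + [E a]] , [L [E a] , [L [E n]]]]

L
E , L
E + E , L
a + E , L
a + a , L
a + a , E , L
a + a , a , L
a + a , a , E
a + a , a , n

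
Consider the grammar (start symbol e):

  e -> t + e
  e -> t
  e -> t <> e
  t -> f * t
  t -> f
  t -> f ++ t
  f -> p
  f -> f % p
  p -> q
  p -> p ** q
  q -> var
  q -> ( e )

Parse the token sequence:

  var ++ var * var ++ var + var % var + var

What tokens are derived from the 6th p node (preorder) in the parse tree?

var

[e [t [f [p [q var]]] ++ [t [f [p [q var]]] * [t [f [p [q var]]] ++ [t [f [p [q var]]]]]]] + [e [t [f [f [p [q var]]] % [p [q var]]]] + [e [t [f [p [q var]]]]]]]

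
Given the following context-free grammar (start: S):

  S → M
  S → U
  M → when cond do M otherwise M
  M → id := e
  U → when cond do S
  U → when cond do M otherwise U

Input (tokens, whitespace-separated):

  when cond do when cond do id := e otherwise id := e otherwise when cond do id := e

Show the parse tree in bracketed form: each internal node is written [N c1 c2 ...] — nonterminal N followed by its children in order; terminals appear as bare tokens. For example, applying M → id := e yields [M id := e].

S
U
when cond do M otherwise U
when cond do when cond do M otherwise M otherwise U
when cond do when cond do id := e otherwise M otherwise U
when cond do when cond do id := e otherwise id := e otherwise U
when cond do when cond do id := e otherwise id := e otherwise when cond do S
when cond do when cond do id := e otherwise id := e otherwise when cond do M
when cond do when cond do id := e otherwise id := e otherwise when cond do id := e

[S [U when cond do [M when cond do [M id := e] otherwise [M id := e]] otherwise [U when cond do [S [M id := e]]]]]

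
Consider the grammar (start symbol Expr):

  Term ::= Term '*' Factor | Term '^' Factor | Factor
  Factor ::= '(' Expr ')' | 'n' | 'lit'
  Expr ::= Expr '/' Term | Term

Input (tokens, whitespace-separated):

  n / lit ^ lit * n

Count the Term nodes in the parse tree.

4

[Expr [Expr [Term [Factor n]]] / [Term [Term [Term [Factor lit]] ^ [Factor lit]] * [Factor n]]]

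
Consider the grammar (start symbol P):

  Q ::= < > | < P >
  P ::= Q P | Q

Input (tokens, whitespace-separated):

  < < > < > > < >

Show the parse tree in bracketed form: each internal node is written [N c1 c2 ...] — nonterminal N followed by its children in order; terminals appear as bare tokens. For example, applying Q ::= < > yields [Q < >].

P
Q P
< P > P
< Q P > P
< < > P > P
< < > Q > P
< < > < > > P
< < > < > > Q
< < > < > > < >

[P [Q < [P [Q < >] [P [Q < >]]] >] [P [Q < >]]]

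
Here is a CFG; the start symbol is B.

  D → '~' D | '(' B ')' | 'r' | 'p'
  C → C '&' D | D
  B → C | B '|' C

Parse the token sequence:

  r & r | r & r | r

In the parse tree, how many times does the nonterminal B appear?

[B [B [B [C [C [D r]] & [D r]]] | [C [C [D r]] & [D r]]] | [C [D r]]]

3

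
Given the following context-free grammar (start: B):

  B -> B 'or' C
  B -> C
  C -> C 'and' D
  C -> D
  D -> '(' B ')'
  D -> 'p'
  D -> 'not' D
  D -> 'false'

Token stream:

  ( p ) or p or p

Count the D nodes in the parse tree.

[B [B [B [C [D ( [B [C [D p]]] )]]] or [C [D p]]] or [C [D p]]]

4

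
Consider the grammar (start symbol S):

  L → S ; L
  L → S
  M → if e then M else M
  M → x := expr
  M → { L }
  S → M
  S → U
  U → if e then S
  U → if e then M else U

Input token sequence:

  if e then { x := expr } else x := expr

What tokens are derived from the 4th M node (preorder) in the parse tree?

x := expr

[S [M if e then [M { [L [S [M x := expr]]] }] else [M x := expr]]]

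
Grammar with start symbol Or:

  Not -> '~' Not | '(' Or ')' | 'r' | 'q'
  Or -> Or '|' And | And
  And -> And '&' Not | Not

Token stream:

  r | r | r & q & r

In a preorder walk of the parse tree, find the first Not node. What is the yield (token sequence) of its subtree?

[Or [Or [Or [And [Not r]]] | [And [Not r]]] | [And [And [And [Not r]] & [Not q]] & [Not r]]]

r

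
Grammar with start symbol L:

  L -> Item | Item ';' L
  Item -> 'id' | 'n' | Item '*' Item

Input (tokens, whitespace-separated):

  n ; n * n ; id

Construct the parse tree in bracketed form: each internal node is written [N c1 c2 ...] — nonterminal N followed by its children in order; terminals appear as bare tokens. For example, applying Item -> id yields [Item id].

L
Item ; L
n ; L
n ; Item ; L
n ; Item * Item ; L
n ; n * Item ; L
n ; n * n ; L
n ; n * n ; Item
n ; n * n ; id

[L [Item n] ; [L [Item [Item n] * [Item n]] ; [L [Item id]]]]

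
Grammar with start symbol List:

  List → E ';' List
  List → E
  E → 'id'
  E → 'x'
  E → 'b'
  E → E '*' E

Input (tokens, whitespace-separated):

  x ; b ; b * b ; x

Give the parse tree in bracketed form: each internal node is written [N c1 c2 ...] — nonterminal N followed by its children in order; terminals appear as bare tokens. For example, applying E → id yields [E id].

[List [E x] ; [List [E b] ; [List [E [E b] * [E b]] ; [List [E x]]]]]

List
E ; List
x ; List
x ; E ; List
x ; b ; List
x ; b ; E ; List
x ; b ; E * E ; List
x ; b ; b * E ; List
x ; b ; b * b ; List
x ; b ; b * b ; E
x ; b ; b * b ; x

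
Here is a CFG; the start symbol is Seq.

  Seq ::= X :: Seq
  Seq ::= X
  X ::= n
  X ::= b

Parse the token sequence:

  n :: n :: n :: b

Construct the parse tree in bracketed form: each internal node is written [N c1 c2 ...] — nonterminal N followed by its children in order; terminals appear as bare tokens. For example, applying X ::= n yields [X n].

Seq
X :: Seq
n :: Seq
n :: X :: Seq
n :: n :: Seq
n :: n :: X :: Seq
n :: n :: n :: Seq
n :: n :: n :: X
n :: n :: n :: b

[Seq [X n] :: [Seq [X n] :: [Seq [X n] :: [Seq [X b]]]]]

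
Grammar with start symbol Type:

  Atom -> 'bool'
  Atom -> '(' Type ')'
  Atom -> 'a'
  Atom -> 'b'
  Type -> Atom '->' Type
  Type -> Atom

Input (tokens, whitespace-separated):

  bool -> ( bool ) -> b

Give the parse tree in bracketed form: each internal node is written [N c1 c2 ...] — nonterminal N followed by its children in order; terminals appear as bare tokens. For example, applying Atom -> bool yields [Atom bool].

[Type [Atom bool] -> [Type [Atom ( [Type [Atom bool]] )] -> [Type [Atom b]]]]

Type
Atom -> Type
bool -> Type
bool -> Atom -> Type
bool -> ( Type ) -> Type
bool -> ( Atom ) -> Type
bool -> ( bool ) -> Type
bool -> ( bool ) -> Atom
bool -> ( bool ) -> b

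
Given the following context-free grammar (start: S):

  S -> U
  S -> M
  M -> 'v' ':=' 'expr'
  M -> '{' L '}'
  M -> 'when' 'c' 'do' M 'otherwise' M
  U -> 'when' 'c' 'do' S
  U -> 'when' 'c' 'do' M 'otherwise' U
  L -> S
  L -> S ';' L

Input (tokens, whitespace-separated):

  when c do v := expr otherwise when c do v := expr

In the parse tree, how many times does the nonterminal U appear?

2

[S [U when c do [M v := expr] otherwise [U when c do [S [M v := expr]]]]]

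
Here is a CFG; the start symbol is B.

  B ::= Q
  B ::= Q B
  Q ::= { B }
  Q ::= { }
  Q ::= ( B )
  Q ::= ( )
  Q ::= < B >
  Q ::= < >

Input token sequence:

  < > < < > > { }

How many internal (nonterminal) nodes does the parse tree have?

[B [Q < >] [B [Q < [B [Q < >]] >] [B [Q { }]]]]

8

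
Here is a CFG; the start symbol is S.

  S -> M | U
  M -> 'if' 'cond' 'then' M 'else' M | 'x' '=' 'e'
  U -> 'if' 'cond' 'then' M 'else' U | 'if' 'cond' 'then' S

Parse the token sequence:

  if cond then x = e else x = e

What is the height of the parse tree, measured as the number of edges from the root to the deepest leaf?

3

[S [M if cond then [M x = e] else [M x = e]]]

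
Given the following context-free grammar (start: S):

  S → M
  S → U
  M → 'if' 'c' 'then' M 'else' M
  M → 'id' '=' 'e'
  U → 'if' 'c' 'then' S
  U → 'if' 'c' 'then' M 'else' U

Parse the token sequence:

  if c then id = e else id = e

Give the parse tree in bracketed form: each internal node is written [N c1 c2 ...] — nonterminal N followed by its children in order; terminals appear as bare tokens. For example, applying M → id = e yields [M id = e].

S
M
if c then M else M
if c then id = e else M
if c then id = e else id = e

[S [M if c then [M id = e] else [M id = e]]]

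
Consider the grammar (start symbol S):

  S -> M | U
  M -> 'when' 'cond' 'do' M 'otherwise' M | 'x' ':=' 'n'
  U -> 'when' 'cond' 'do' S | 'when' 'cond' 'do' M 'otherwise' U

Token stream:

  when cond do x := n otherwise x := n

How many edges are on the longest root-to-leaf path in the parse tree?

3

[S [M when cond do [M x := n] otherwise [M x := n]]]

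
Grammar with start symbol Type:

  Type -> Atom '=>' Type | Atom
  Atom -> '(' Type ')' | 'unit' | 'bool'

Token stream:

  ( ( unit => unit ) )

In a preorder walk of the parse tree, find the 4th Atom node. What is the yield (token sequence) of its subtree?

[Type [Atom ( [Type [Atom ( [Type [Atom unit] => [Type [Atom unit]]] )]] )]]

unit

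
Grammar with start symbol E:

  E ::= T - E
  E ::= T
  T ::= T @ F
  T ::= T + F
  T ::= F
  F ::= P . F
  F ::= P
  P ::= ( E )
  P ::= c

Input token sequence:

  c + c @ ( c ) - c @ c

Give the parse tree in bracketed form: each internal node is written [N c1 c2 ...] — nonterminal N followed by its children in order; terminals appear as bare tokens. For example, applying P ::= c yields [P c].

E
T - E
T @ F - E
T + F @ F - E
F + F @ F - E
P + F @ F - E
c + F @ F - E
c + P @ F - E
c + c @ F - E
c + c @ P - E
c + c @ ( E ) - E
c + c @ ( T ) - E
c + c @ ( F ) - E
c + c @ ( P ) - E
c + c @ ( c ) - E
c + c @ ( c ) - T
c + c @ ( c ) - T @ F
c + c @ ( c ) - F @ F
c + c @ ( c ) - P @ F
c + c @ ( c ) - c @ F
c + c @ ( c ) - c @ P
c + c @ ( c ) - c @ c

[E [T [T [T [F [P c]]] + [F [P c]]] @ [F [P ( [E [T [F [P c]]]] )]]] - [E [T [T [F [P c]]] @ [F [P c]]]]]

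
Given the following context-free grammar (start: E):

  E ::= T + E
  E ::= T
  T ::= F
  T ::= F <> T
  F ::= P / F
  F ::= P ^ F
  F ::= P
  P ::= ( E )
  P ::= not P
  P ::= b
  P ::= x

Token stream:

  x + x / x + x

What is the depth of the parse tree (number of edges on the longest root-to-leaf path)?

[E [T [F [P x]]] + [E [T [F [P x] / [F [P x]]]] + [E [T [F [P x]]]]]]

6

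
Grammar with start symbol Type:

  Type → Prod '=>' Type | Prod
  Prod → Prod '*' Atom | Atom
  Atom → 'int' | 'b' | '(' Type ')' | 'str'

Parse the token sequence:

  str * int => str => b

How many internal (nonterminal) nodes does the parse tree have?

[Type [Prod [Prod [Atom str]] * [Atom int]] => [Type [Prod [Atom str]] => [Type [Prod [Atom b]]]]]

11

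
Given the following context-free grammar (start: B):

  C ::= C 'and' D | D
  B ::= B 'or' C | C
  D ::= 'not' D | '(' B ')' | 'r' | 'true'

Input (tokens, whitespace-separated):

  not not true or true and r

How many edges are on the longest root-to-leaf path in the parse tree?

6

[B [B [C [D not [D not [D true]]]]] or [C [C [D true]] and [D r]]]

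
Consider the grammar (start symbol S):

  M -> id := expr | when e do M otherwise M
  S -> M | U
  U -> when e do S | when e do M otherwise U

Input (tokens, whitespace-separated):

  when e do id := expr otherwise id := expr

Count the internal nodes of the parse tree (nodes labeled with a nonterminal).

4

[S [M when e do [M id := expr] otherwise [M id := expr]]]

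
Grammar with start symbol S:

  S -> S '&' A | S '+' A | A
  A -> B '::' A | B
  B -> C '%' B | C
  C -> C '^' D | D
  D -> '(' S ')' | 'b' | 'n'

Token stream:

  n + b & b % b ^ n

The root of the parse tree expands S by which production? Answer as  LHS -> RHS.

S -> S '&' A

[S [S [S [A [B [C [D n]]]]] + [A [B [C [D b]]]]] & [A [B [C [D b]] % [B [C [C [D b]] ^ [D n]]]]]]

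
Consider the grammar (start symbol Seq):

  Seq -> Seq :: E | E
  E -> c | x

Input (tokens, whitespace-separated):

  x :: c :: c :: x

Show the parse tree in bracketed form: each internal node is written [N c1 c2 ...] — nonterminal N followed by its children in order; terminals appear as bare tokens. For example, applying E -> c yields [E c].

[Seq [Seq [Seq [Seq [E x]] :: [E c]] :: [E c]] :: [E x]]

Seq
Seq :: E
Seq :: E :: E
Seq :: E :: E :: E
E :: E :: E :: E
x :: E :: E :: E
x :: c :: E :: E
x :: c :: c :: E
x :: c :: c :: x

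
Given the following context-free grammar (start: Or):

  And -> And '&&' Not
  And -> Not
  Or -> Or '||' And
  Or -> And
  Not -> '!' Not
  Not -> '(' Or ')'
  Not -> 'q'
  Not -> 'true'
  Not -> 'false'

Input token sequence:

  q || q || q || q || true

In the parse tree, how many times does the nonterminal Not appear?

[Or [Or [Or [Or [Or [And [Not q]]] || [And [Not q]]] || [And [Not q]]] || [And [Not q]]] || [And [Not true]]]

5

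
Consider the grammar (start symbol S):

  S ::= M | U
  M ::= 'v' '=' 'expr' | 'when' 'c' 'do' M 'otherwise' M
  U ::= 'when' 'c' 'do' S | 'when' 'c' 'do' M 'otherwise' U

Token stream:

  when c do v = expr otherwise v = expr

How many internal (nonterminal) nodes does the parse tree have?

4

[S [M when c do [M v = expr] otherwise [M v = expr]]]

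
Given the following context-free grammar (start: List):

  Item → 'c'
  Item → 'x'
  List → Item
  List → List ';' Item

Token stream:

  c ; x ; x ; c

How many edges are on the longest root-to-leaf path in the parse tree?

[List [List [List [List [Item c]] ; [Item x]] ; [Item x]] ; [Item c]]

5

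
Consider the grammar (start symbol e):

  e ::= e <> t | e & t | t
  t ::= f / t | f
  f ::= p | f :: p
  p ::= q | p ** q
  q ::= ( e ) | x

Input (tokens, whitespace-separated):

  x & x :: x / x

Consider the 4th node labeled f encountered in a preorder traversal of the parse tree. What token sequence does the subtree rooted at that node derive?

[e [e [t [f [p [q x]]]]] & [t [f [f [p [q x]]] :: [p [q x]]] / [t [f [p [q x]]]]]]

x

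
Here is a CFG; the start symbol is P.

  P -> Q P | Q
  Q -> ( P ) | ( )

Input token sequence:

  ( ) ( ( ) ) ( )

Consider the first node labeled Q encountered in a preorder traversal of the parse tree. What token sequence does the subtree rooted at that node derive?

[P [Q ( )] [P [Q ( [P [Q ( )]] )] [P [Q ( )]]]]

( )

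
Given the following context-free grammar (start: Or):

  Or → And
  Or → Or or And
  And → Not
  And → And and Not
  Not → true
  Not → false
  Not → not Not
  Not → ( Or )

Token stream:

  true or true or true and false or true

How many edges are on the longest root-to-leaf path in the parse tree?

6

[Or [Or [Or [Or [And [Not true]]] or [And [Not true]]] or [And [And [Not true]] and [Not false]]] or [And [Not true]]]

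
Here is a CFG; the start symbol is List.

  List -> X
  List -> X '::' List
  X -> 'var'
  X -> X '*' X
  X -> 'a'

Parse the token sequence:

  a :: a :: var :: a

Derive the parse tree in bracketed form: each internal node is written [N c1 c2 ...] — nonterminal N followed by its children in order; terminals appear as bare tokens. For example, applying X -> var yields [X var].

[List [X a] :: [List [X a] :: [List [X var] :: [List [X a]]]]]

List
X :: List
a :: List
a :: X :: List
a :: a :: List
a :: a :: X :: List
a :: a :: var :: List
a :: a :: var :: X
a :: a :: var :: a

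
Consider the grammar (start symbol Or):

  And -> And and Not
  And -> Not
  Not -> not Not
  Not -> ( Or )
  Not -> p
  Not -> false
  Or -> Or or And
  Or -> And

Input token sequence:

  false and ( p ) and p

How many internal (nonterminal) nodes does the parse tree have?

10

[Or [And [And [And [Not false]] and [Not ( [Or [And [Not p]]] )]] and [Not p]]]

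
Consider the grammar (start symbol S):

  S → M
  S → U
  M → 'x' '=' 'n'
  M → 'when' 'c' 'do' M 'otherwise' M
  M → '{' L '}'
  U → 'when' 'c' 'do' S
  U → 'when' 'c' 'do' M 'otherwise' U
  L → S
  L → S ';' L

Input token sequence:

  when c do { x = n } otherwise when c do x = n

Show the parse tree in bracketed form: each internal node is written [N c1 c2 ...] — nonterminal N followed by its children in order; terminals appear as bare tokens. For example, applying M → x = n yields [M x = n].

S
U
when c do M otherwise U
when c do { L } otherwise U
when c do { S } otherwise U
when c do { M } otherwise U
when c do { x = n } otherwise U
when c do { x = n } otherwise when c do S
when c do { x = n } otherwise when c do M
when c do { x = n } otherwise when c do x = n

[S [U when c do [M { [L [S [M x = n]]] }] otherwise [U when c do [S [M x = n]]]]]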